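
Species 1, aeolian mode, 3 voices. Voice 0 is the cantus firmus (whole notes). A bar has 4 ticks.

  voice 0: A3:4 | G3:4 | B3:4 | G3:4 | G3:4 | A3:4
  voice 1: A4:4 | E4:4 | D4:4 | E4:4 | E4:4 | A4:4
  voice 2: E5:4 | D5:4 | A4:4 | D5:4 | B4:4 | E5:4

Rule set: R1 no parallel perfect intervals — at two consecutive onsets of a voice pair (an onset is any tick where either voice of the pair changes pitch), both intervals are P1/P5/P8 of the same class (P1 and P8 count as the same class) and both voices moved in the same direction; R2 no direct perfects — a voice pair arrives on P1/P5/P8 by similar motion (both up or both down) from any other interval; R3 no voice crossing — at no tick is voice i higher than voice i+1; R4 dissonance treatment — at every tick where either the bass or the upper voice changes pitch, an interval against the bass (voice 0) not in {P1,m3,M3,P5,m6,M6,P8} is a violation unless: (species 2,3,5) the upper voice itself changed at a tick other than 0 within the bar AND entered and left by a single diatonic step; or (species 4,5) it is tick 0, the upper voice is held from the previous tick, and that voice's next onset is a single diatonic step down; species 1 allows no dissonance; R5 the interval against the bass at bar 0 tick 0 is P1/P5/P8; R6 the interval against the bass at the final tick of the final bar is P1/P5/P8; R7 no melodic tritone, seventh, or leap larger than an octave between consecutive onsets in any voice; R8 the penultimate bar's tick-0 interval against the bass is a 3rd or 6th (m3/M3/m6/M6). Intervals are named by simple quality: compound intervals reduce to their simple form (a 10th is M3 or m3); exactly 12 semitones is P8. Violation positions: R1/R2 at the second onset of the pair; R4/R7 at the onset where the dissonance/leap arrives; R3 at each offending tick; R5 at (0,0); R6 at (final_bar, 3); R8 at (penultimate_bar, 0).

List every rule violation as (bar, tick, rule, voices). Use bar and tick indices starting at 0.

bar 0: v0=A3 v1=A4 v2=E5 downbeat P5
bar 1: v0=G3 v1=E4 v2=D5 downbeat P5
bar 2: v0=B3 v1=D4 v2=A4 downbeat m7
bar 3: v0=G3 v1=E4 v2=D5 downbeat P5
bar 4: v0=G3 v1=E4 v2=B4 downbeat M3
bar 5: v0=A3 v1=A4 v2=E5 downbeat P5
  -> R1 @ bar 1 tick 0 v(0, 2): A3/E5 P5 -> G3/D5 P5 similar
  -> R2 @ bar 2 tick 0 v(1, 2): E4/D5 m7 -> D4/A4 P5 similar
  -> R4 @ bar 2 tick 0 v(0, 2): B3/A4 m7 untreated
  -> R1 @ bar 5 tick 0 v(1, 2): E4/B4 P5 -> A4/E5 P5 similar
  -> R2 @ bar 5 tick 0 v(0, 1): G3/E4 M6 -> A3/A4 P8 similar
  -> R2 @ bar 5 tick 0 v(0, 2): G3/B4 M3 -> A3/E5 P5 similar

(1, 0, R1, (0, 2))
(2, 0, R2, (1, 2))
(2, 0, R4, (0, 2))
(5, 0, R1, (1, 2))
(5, 0, R2, (0, 1))
(5, 0, R2, (0, 2))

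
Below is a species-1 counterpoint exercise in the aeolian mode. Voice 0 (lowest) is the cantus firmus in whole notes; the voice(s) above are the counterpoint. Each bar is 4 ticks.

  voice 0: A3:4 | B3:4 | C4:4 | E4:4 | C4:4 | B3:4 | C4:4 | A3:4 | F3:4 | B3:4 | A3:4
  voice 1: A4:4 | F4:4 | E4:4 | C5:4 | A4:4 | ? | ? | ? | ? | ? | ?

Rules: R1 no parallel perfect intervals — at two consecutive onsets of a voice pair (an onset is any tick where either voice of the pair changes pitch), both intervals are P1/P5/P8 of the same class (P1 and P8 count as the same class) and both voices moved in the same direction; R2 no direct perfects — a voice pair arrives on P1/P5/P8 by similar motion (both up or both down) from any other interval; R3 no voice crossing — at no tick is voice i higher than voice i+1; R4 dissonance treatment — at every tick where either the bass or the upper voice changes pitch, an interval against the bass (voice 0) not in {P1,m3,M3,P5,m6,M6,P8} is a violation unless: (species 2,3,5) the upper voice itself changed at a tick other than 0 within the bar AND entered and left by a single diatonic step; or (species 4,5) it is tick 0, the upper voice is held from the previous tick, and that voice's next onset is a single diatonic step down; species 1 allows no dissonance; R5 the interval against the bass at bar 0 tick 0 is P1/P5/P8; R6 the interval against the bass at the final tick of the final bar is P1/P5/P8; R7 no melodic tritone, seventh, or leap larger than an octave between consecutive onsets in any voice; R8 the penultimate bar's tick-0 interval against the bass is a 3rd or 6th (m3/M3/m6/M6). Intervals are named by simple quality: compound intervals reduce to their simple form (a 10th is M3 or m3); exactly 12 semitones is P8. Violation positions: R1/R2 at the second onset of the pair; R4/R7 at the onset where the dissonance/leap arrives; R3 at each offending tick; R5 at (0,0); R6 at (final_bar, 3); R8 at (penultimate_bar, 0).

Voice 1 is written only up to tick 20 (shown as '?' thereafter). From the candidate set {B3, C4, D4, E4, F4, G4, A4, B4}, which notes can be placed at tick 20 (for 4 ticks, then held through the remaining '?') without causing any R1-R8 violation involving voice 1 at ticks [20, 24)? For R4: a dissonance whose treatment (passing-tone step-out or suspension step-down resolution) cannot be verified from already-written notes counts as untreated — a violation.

{B4, D4, G4}

B3: violates R2,R7
C4: violates R4
D4: legal
E4: violates R4
F4: violates R4
G4: legal
A4: violates R4
B4: legal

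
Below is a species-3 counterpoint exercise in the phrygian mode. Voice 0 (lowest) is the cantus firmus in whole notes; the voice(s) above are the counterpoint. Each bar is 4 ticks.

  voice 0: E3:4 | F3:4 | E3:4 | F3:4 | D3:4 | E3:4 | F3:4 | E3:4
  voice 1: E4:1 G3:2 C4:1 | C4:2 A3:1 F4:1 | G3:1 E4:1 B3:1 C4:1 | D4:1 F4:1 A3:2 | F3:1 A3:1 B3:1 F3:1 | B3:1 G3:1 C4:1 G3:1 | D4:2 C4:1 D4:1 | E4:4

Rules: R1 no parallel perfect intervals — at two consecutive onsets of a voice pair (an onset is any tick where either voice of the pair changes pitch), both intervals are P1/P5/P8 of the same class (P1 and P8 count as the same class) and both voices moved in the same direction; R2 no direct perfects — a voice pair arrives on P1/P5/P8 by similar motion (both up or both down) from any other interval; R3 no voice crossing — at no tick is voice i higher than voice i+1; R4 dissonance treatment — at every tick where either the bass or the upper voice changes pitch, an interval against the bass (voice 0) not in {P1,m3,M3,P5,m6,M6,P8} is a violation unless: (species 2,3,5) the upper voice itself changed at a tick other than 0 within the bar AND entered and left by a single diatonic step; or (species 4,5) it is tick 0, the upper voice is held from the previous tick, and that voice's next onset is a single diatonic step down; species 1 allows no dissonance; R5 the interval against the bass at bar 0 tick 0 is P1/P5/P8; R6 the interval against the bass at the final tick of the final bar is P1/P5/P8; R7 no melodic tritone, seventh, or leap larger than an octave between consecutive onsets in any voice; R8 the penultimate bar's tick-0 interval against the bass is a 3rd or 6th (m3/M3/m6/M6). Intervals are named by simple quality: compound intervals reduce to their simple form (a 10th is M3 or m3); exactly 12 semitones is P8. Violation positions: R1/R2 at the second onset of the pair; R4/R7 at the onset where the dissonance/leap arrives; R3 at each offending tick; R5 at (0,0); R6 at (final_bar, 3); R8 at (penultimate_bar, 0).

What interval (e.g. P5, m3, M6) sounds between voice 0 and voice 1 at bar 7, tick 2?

P8

voice 0=E3 voice 1=E4 -> P8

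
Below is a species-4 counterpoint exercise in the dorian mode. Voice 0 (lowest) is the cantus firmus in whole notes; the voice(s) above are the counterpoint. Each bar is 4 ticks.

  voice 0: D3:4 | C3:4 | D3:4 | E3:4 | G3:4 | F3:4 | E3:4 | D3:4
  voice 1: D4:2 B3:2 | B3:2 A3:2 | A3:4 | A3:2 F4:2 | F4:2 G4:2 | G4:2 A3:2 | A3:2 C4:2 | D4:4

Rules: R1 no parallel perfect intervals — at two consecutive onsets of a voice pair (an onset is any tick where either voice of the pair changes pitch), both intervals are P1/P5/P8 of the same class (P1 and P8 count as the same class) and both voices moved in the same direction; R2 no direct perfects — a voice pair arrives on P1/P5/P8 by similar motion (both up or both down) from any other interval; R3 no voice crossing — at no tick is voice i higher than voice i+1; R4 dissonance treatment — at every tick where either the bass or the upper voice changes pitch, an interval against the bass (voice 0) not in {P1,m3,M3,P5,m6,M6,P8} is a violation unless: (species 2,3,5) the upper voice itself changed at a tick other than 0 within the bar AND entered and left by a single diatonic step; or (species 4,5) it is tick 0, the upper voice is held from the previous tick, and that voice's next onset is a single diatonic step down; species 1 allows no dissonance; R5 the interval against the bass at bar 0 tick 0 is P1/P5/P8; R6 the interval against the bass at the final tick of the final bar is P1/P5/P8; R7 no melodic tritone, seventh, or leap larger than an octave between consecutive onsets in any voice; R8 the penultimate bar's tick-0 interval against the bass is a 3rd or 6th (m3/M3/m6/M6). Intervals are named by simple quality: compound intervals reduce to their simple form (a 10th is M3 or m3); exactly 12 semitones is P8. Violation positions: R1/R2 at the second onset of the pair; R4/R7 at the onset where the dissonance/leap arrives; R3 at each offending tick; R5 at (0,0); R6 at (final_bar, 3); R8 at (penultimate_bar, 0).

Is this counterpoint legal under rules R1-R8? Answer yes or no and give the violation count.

No (7 violations)

bar 0: v0=D3 v1=D4 (P8)
bar 1: v0=C3 v1=B3 (M7)
bar 2: v0=D3 v1=A3 (P5)
bar 3: v0=E3 v1=A3 (P4)
bar 4: v0=G3 v1=F4 (m7)
bar 5: v0=F3 v1=G4 (M2)
bar 6: v0=E3 v1=A3 (P4)
bar 7: v0=D3 v1=D4 (P8)
  R4 @ bar3.0: E3/A3 P4 untreated
  R4 @ bar3.2: E3/F4 m2 untreated
  R4 @ bar4.0: G3/F4 m7 untreated
  R4 @ bar5.0: F3/G4 M2 untreated
  R7 @ bar5.2: G4->A3 leap 10st
  R4 @ bar6.0: E3/A3 P4 untreated
  R8 @ bar6.0: penult P4 not 3rd/6th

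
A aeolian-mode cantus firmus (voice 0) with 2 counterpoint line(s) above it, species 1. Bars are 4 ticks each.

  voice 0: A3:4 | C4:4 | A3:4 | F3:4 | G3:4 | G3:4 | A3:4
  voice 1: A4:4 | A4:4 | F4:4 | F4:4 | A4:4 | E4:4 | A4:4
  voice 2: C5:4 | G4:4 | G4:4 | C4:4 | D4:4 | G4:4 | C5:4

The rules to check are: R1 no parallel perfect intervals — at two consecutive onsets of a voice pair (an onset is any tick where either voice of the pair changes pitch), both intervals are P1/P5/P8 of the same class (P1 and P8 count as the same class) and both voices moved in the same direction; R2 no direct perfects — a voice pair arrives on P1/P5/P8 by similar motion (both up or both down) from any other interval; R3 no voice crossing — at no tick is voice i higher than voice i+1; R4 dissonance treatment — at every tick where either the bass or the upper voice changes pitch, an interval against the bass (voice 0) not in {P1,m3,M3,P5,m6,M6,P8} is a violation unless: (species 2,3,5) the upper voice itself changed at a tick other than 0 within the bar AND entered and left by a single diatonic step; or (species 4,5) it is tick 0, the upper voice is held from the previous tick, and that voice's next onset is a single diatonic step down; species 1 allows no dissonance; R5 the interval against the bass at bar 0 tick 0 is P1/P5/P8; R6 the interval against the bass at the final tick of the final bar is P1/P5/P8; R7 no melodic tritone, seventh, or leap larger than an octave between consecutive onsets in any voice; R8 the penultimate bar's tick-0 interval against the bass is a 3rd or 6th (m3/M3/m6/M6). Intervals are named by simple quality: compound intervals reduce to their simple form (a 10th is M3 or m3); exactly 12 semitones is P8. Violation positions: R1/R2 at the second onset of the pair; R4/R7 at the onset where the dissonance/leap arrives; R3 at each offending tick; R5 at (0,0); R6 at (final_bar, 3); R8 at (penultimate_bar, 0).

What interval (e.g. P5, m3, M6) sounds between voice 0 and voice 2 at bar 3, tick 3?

voice 0=F3 voice 2=C4 -> P5

P5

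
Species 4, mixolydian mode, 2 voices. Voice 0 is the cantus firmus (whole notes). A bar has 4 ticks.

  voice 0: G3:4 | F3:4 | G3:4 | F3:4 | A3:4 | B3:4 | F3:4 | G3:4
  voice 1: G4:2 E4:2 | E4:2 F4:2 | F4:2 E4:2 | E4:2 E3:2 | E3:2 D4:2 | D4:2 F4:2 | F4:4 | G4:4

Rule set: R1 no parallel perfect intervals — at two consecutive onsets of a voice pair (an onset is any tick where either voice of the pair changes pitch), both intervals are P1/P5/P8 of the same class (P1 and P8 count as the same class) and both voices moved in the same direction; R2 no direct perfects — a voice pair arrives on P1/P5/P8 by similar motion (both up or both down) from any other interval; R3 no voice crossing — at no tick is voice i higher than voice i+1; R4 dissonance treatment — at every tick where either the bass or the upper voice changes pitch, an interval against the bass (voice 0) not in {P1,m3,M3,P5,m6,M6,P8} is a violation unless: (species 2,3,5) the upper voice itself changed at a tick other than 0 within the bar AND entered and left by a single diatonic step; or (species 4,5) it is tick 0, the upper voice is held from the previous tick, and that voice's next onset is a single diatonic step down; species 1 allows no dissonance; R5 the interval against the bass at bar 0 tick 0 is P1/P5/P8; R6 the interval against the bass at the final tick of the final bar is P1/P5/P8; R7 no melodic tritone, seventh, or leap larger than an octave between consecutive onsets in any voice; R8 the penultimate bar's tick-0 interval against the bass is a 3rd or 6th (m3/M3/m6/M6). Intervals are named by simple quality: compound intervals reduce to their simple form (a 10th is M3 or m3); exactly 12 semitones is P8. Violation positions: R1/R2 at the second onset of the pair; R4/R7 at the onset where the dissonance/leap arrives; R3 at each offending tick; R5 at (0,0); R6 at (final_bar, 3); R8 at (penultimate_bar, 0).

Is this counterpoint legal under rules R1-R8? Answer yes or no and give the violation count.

No (14 violations)

bar 0: v0=G3 v1=G4 (P8)
bar 1: v0=F3 v1=E4 (M7)
bar 2: v0=G3 v1=F4 (m7)
bar 3: v0=F3 v1=E4 (M7)
bar 4: v0=A3 v1=E3 (P4)
bar 5: v0=B3 v1=D4 (m3)
bar 6: v0=F3 v1=F4 (P8)
bar 7: v0=G3 v1=G4 (P8)
  R4 @ bar1.0: F3/E4 M7 untreated
  R4 @ bar3.0: F3/E4 M7 untreated
  R3 @ bar3.2: F3 above E3
  R4 @ bar3.2: F3/E3 m2 untreated
  R3 @ bar3.3: F3 above E3
  R3 @ bar4.0: A3 above E3
  R4 @ bar4.0: A3/E3 P4 untreated
  R3 @ bar4.1: A3 above E3
  R4 @ bar4.2: A3/D4 P4 untreated
  R7 @ bar4.2: E3->D4 leap 10st
  R4 @ bar5.2: B3/F4 TT untreated
  R7 @ bar6.0: B3->F3 leap 6st
  R8 @ bar6.0: penult P8 not 3rd/6th
  R1 @ bar7.0: F3/F4 P8 -> G3/G4 P8 similar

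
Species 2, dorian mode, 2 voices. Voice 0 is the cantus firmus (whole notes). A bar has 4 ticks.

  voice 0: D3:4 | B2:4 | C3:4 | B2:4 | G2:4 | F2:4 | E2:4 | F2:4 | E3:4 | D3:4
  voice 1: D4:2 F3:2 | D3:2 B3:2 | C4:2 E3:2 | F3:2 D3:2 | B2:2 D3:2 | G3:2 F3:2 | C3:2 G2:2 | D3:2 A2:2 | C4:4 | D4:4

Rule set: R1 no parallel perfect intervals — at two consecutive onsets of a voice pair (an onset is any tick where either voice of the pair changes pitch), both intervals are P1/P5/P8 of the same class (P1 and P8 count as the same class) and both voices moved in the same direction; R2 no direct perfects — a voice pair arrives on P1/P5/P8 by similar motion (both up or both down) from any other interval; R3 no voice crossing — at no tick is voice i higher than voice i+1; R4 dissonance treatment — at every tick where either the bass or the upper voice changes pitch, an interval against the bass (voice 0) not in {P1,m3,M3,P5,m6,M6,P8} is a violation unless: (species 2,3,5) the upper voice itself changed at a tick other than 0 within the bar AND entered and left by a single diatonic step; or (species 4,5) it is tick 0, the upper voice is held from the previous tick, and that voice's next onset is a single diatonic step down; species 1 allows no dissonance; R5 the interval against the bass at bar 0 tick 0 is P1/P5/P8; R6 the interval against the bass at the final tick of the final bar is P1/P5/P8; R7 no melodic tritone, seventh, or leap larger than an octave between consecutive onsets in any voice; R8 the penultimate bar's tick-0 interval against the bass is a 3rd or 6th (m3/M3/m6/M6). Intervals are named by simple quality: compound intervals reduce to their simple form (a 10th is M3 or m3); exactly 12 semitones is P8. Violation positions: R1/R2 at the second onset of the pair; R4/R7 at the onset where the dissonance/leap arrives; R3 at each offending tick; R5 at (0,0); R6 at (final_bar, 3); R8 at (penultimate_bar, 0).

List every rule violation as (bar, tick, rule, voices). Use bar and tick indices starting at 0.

(2, 0, R1, (0, 1))
(3, 0, R4, (0, 1))
(5, 0, R4, (0, 1))
(8, 0, R7, (0,))
(8, 0, R7, (1,))

bar 0: v0=D3 v1=D4 downbeat P8
bar 1: v0=B2 v1=D3 downbeat m3
bar 2: v0=C3 v1=C4 downbeat P8
bar 3: v0=B2 v1=F3 downbeat TT
bar 4: v0=G2 v1=B2 downbeat M3
bar 5: v0=F2 v1=G3 downbeat M2
bar 6: v0=E2 v1=C3 downbeat m6
bar 7: v0=F2 v1=D3 downbeat M6
bar 8: v0=E3 v1=C4 downbeat m6
bar 9: v0=D3 v1=D4 downbeat P8
  -> R1 @ bar 2 tick 0 v(0, 1): B2/B3 P8 -> C3/C4 P8 similar
  -> R4 @ bar 3 tick 0 v(0, 1): B2/F3 TT untreated
  -> R4 @ bar 5 tick 0 v(0, 1): F2/G3 M2 untreated
  -> R7 @ bar 8 tick 0 v(0,): F2->E3 leap 11st
  -> R7 @ bar 8 tick 0 v(1,): A2->C4 leap 15st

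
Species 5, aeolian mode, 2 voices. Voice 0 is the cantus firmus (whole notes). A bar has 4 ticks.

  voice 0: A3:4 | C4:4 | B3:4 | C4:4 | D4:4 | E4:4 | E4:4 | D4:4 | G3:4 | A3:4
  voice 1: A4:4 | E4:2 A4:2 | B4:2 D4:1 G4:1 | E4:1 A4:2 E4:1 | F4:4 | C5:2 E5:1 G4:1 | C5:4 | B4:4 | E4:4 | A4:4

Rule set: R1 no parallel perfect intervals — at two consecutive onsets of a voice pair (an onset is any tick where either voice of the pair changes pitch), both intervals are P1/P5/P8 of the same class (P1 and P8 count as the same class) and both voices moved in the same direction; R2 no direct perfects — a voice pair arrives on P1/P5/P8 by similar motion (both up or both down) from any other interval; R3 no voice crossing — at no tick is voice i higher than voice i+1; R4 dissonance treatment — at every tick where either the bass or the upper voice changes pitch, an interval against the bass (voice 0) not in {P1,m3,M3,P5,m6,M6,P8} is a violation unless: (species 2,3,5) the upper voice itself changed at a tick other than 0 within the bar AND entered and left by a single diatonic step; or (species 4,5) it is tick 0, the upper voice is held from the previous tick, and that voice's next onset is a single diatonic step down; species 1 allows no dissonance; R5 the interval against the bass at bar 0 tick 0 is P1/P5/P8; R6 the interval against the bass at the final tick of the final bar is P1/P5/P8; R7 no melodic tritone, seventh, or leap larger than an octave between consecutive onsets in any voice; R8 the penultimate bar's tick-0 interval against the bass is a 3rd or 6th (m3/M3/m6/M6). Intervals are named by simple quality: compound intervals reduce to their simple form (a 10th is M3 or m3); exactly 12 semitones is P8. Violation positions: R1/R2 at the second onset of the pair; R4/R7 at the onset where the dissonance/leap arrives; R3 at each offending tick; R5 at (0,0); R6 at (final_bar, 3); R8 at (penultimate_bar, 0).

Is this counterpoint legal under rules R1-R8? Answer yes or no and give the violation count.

No (1 violations)

bar 0: v0=A3 v1=A4 (P8)
bar 1: v0=C4 v1=E4 (M3)
bar 2: v0=B3 v1=B4 (P8)
bar 3: v0=C4 v1=E4 (M3)
bar 4: v0=D4 v1=F4 (m3)
bar 5: v0=E4 v1=C5 (m6)
bar 6: v0=E4 v1=C5 (m6)
bar 7: v0=D4 v1=B4 (M6)
bar 8: v0=G3 v1=E4 (M6)
bar 9: v0=A3 v1=A4 (P8)
  R2 @ bar9.0: G3/E4 M6 -> A3/A4 P8 similar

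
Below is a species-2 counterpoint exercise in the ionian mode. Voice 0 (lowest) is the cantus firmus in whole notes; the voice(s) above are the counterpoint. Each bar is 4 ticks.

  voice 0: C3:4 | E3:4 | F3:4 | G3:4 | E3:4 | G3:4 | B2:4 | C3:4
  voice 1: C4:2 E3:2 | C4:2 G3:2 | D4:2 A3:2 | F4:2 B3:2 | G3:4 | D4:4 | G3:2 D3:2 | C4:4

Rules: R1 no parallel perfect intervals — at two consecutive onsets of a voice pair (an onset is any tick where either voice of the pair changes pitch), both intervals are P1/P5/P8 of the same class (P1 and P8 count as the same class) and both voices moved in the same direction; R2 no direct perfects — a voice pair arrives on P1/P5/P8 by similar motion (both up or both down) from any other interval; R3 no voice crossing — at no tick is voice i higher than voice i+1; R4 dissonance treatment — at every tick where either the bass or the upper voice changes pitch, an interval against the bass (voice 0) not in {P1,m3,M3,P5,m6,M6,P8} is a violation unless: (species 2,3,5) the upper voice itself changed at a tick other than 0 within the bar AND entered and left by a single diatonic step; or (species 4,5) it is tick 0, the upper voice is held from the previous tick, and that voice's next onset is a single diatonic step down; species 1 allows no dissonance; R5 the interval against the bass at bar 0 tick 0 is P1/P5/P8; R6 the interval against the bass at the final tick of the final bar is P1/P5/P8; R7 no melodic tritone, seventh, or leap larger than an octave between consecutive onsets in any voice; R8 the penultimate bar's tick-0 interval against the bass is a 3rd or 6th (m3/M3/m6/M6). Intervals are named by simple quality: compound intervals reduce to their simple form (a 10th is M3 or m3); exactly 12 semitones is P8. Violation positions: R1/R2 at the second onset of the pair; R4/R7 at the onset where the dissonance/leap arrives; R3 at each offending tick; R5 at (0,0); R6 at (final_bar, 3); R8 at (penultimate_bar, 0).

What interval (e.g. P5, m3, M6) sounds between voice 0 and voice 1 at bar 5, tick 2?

P5

voice 0=G3 voice 1=D4 -> P5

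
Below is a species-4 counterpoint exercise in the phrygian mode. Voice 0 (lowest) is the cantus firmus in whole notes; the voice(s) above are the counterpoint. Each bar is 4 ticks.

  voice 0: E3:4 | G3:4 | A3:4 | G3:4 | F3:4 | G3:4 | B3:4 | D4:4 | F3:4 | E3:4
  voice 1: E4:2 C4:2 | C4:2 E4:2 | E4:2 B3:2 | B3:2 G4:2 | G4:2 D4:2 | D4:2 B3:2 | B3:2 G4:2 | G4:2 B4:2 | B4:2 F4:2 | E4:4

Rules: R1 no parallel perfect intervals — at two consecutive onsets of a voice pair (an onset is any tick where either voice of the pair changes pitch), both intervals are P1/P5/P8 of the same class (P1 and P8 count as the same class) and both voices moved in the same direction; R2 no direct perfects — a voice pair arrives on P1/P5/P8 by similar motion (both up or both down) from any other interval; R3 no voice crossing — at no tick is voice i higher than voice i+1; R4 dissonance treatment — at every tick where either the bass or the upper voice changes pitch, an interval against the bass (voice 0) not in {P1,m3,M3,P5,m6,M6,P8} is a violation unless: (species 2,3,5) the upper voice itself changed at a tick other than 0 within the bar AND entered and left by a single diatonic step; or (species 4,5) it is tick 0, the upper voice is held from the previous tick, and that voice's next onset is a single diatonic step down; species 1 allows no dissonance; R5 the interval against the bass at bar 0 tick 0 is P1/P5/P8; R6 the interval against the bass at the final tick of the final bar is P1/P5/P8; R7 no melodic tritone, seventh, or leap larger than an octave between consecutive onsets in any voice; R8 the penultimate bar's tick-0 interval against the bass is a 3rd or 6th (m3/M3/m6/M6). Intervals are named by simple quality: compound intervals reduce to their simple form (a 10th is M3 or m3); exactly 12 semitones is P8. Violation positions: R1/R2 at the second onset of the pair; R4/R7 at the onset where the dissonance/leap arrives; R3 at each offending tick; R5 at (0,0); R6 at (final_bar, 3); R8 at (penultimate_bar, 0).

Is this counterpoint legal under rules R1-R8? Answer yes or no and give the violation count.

bar 0: v0=E3 v1=E4 (P8)
bar 1: v0=G3 v1=C4 (P4)
bar 2: v0=A3 v1=E4 (P5)
bar 3: v0=G3 v1=B3 (M3)
bar 4: v0=F3 v1=G4 (M2)
bar 5: v0=G3 v1=D4 (P5)
bar 6: v0=B3 v1=B3 (P1)
bar 7: v0=D4 v1=G4 (P4)
bar 8: v0=F3 v1=B4 (TT)
bar 9: v0=E3 v1=E4 (P8)
  R4 @ bar1.0: G3/C4 P4 untreated
  R4 @ bar2.2: A3/B3 M2 untreated
  R4 @ bar4.0: F3/G4 M2 untreated
  R4 @ bar7.0: D4/G4 P4 untreated
  R4 @ bar8.0: F3/B4 TT untreated
  R8 @ bar8.0: penult TT not 3rd/6th
  R7 @ bar8.2: B4->F4 leap 6st
  R1 @ bar9.0: F3/F4 P8 -> E3/E4 P8 similar

No (8 violations)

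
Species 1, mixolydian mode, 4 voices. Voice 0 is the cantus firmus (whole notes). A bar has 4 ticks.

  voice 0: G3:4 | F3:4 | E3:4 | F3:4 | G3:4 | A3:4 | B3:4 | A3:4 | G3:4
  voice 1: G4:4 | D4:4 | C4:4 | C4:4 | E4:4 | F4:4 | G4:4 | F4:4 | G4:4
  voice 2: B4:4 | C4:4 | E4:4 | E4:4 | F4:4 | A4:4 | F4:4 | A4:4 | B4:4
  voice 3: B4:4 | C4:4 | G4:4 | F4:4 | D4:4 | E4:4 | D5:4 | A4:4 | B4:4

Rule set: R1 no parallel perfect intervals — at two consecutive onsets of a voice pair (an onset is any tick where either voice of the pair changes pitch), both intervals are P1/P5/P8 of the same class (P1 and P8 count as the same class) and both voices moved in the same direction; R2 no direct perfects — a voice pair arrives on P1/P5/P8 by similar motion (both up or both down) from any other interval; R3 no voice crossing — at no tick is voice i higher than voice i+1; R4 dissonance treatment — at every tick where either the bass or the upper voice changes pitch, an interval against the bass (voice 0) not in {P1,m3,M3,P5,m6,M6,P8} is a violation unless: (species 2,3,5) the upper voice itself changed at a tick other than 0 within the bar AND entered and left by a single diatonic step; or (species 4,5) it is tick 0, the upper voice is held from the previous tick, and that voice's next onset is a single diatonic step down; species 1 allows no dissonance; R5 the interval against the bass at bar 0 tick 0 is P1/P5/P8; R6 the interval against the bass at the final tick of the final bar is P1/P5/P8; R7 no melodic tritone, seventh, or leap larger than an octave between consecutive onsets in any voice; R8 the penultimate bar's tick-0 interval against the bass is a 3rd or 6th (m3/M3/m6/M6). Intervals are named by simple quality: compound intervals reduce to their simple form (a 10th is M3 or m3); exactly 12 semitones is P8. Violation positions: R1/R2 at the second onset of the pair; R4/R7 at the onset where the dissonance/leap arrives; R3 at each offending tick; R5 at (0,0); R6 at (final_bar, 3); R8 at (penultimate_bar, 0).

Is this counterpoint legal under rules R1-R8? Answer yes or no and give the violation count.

No (36 violations)

bar 0: v0=G3 v1=G4 v2=B4 v3=B4 (M3)
bar 1: v0=F3 v1=D4 v2=C4 v3=C4 (P5)
bar 2: v0=E3 v1=C4 v2=E4 v3=G4 (m3)
bar 3: v0=F3 v1=C4 v2=E4 v3=F4 (P8)
bar 4: v0=G3 v1=E4 v2=F4 v3=D4 (P5)
bar 5: v0=A3 v1=F4 v2=A4 v3=E4 (P5)
bar 6: v0=B3 v1=G4 v2=F4 v3=D5 (m3)
bar 7: v0=A3 v1=F4 v2=A4 v3=A4 (P8)
bar 8: v0=G3 v1=G4 v2=B4 v3=B4 (M3)
  R5 @ bar0.0: opens on M3
  R5 @ bar0.0: opens on M3
  R1 @ bar1.0: B4/B4 P1 -> C4/C4 P1 similar
  R2 @ bar1.0: G3/B4 M3 -> F3/C4 P5 similar
  R2 @ bar1.0: G3/B4 M3 -> F3/C4 P5 similar
  R3 @ bar1.0: D4 above C4
  R7 @ bar1.0: B4->C4 leap 11st
  R7 @ bar1.0: B4->C4 leap 11st
  R3 @ bar1.1: D4 above C4
  R3 @ bar1.2: D4 above C4
  R3 @ bar1.3: D4 above C4
  R4 @ bar3.0: F3/E4 M7 untreated
  R3 @ bar4.0: F4 above D4
  R4 @ bar4.0: G3/F4 m7 untreated
  R3 @ bar4.1: F4 above D4
  R3 @ bar4.2: F4 above D4
  R3 @ bar4.3: F4 above D4
  R1 @ bar5.0: G3/D4 P5 -> A3/E4 P5 similar
  R2 @ bar5.0: G3/F4 m7 -> A3/A4 P8 similar
  R3 @ bar5.0: A4 above E4
  R3 @ bar5.1: A4 above E4
  R3 @ bar5.2: A4 above E4
  R3 @ bar5.3: A4 above E4
  R2 @ bar6.0: F4/E4 m2 -> G4/D5 P5 similar
  R3 @ bar6.0: G4 above F4
  R4 @ bar6.0: B3/F4 TT untreated
  R7 @ bar6.0: E4->D5 leap 10st
  R3 @ bar6.1: G4 above F4
  R3 @ bar6.2: G4 above F4
  R3 @ bar6.3: G4 above F4
  R2 @ bar7.0: B3/D5 m3 -> A3/A4 P8 similar
  R8 @ bar7.0: penult P8 not 3rd/6th
  R8 @ bar7.0: penult P8 not 3rd/6th
  R1 @ bar8.0: A4/A4 P1 -> B4/B4 P1 similar
  R6 @ bar8.3: closes on M3
  R6 @ bar8.3: closes on M3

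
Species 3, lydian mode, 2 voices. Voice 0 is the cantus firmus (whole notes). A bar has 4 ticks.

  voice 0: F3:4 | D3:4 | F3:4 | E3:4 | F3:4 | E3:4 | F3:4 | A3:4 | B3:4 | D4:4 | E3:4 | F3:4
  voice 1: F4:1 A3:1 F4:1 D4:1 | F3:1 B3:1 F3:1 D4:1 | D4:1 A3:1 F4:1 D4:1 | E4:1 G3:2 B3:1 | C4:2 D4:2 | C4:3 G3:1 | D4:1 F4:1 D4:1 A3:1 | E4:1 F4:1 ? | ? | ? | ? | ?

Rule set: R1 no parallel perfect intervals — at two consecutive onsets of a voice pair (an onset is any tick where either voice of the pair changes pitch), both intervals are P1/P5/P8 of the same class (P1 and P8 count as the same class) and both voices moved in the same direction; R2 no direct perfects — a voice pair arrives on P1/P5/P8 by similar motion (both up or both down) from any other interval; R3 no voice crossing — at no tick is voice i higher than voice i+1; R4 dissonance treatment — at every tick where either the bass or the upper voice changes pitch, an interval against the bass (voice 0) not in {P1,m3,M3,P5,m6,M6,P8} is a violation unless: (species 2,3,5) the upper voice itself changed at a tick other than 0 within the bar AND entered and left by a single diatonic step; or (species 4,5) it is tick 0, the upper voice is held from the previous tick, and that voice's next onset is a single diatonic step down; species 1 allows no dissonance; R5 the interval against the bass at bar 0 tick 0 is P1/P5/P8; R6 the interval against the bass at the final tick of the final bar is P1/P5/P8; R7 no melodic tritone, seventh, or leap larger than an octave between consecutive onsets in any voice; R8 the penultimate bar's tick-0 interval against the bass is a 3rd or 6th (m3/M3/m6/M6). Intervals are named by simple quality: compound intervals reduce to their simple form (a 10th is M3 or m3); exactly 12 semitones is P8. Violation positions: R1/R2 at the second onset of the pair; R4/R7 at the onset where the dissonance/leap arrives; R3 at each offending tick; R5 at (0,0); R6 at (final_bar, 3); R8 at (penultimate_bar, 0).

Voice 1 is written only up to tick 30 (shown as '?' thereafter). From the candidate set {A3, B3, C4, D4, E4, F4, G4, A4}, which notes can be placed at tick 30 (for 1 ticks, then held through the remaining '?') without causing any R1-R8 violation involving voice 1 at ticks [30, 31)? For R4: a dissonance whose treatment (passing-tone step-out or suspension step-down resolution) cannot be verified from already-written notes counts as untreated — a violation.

{A3, A4, C4, E4, F4}

A3: legal
B3: violates R4,R7
C4: legal
D4: violates R4
E4: legal
F4: legal
G4: violates R4
A4: legal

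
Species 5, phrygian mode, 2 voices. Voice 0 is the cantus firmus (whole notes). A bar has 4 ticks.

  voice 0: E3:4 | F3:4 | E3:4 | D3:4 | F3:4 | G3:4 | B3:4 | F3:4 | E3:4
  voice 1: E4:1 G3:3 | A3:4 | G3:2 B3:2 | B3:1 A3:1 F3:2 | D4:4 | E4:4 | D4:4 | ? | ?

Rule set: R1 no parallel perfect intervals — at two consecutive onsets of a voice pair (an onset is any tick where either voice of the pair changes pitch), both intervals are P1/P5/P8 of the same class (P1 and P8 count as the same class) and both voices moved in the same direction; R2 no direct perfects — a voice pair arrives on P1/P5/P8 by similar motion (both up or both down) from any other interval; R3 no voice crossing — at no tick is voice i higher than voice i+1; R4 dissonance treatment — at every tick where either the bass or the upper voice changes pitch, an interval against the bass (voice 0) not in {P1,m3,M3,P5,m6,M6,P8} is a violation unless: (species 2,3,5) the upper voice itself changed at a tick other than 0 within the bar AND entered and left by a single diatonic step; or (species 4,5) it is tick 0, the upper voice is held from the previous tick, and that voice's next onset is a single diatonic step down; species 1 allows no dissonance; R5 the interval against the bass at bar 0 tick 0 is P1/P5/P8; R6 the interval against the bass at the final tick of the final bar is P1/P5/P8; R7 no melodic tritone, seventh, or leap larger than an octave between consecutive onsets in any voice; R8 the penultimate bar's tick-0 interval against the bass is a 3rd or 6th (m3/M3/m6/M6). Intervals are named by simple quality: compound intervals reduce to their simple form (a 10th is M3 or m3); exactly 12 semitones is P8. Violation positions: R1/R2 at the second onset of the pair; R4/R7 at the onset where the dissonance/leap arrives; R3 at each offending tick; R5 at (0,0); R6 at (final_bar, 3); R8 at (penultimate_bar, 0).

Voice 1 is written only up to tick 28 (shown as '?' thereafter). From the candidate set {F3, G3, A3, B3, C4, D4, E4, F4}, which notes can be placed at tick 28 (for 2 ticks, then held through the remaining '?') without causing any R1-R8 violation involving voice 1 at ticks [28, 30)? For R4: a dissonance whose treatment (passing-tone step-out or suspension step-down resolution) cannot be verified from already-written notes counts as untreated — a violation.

{A3, D4}

F3: violates R2,R8
G3: violates R4,R8
A3: legal
B3: violates R4,R8
C4: violates R2,R8
D4: legal
E4: violates R4,R8
F4: violates R8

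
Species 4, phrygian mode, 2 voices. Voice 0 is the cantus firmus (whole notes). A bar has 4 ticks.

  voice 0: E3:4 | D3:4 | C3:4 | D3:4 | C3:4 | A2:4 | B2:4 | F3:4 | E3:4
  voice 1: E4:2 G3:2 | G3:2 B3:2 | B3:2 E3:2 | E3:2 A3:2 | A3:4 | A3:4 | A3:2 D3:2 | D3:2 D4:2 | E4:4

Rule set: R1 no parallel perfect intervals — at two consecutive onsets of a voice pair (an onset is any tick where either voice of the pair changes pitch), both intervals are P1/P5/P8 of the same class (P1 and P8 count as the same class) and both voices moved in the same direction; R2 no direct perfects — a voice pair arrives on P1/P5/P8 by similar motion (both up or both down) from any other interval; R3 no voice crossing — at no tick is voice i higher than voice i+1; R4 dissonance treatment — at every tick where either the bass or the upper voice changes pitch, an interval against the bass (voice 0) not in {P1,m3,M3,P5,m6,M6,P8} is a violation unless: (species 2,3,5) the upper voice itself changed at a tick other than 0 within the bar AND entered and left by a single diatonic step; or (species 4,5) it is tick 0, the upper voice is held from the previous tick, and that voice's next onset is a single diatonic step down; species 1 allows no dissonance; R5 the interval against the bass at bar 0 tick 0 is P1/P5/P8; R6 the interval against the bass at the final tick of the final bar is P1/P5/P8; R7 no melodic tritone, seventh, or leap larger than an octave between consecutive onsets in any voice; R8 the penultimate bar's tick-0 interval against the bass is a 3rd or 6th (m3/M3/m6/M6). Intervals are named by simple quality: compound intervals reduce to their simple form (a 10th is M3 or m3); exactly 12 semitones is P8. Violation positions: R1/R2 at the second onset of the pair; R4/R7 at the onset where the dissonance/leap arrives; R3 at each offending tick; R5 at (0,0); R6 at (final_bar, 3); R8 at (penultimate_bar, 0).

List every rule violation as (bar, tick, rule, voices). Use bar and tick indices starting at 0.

bar 0: v0=E3 v1=E4 downbeat P8
bar 1: v0=D3 v1=G3 downbeat P4
bar 2: v0=C3 v1=B3 downbeat M7
bar 3: v0=D3 v1=E3 downbeat M2
bar 4: v0=C3 v1=A3 downbeat M6
bar 5: v0=A2 v1=A3 downbeat P8
bar 6: v0=B2 v1=A3 downbeat m7
bar 7: v0=F3 v1=D3 downbeat m3
bar 8: v0=E3 v1=E4 downbeat P8
  -> R4 @ bar 1 tick 0 v(0, 1): D3/G3 P4 untreated
  -> R4 @ bar 2 tick 0 v(0, 1): C3/B3 M7 untreated
  -> R4 @ bar 3 tick 0 v(0, 1): D3/E3 M2 untreated
  -> R4 @ bar 6 tick 0 v(0, 1): B2/A3 m7 untreated
  -> R3 @ bar 7 tick 0 v(0, 1): F3 above D3
  -> R7 @ bar 7 tick 0 v(0,): B2->F3 leap 6st
  -> R3 @ bar 7 tick 1 v(0, 1): F3 above D3

(1, 0, R4, (0, 1))
(2, 0, R4, (0, 1))
(3, 0, R4, (0, 1))
(6, 0, R4, (0, 1))
(7, 0, R3, (0, 1))
(7, 0, R7, (0,))
(7, 1, R3, (0, 1))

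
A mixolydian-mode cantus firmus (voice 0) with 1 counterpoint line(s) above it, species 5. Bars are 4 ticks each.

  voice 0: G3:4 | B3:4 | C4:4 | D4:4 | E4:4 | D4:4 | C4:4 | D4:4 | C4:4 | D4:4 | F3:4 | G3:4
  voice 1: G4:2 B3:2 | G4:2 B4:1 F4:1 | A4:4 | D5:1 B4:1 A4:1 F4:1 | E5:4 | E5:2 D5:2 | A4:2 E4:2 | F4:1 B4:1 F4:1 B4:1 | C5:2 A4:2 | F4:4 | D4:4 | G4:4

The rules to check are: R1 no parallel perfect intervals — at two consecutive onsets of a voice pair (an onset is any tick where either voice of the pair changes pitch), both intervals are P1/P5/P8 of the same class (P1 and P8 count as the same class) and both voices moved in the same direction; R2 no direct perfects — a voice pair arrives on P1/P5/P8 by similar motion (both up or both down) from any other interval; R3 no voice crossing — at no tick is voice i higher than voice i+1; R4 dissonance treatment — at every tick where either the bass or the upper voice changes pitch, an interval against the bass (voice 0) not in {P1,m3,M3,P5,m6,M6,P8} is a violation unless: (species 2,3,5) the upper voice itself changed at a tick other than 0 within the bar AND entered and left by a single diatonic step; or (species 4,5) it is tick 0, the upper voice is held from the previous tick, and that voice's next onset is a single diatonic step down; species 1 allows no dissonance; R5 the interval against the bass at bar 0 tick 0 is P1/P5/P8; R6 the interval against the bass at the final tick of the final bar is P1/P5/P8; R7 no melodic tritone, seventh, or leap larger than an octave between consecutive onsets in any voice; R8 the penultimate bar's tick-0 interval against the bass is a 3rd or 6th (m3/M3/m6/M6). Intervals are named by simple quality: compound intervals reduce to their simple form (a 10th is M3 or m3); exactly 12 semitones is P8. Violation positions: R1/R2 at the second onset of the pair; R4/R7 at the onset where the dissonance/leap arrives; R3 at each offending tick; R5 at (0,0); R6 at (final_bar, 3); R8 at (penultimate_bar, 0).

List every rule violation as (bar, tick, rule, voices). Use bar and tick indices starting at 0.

bar 0: v0=G3 v1=G4 downbeat P8
bar 1: v0=B3 v1=G4 downbeat m6
bar 2: v0=C4 v1=A4 downbeat M6
bar 3: v0=D4 v1=D5 downbeat P8
bar 4: v0=E4 v1=E5 downbeat P8
bar 5: v0=D4 v1=E5 downbeat M2
bar 6: v0=C4 v1=A4 downbeat M6
bar 7: v0=D4 v1=F4 downbeat m3
bar 8: v0=C4 v1=C5 downbeat P8
bar 9: v0=D4 v1=F4 downbeat m3
bar 10: v0=F3 v1=D4 downbeat M6
bar 11: v0=G3 v1=G4 downbeat P8
  -> R4 @ bar 1 tick 3 v(0, 1): B3/F4 TT untreated
  -> R7 @ bar 1 tick 3 v(1,): B4->F4 leap 6st
  -> R2 @ bar 3 tick 0 v(0, 1): C4/A4 M6 -> D4/D5 P8 similar
  -> R2 @ bar 4 tick 0 v(0, 1): D4/F4 m3 -> E4/E5 P8 similar
  -> R7 @ bar 4 tick 0 v(1,): F4->E5 leap 11st
  -> R7 @ bar 7 tick 1 v(1,): F4->B4 leap 6st
  -> R7 @ bar 7 tick 2 v(1,): B4->F4 leap 6st
  -> R7 @ bar 7 tick 3 v(1,): F4->B4 leap 6st
  -> R2 @ bar 11 tick 0 v(0, 1): F3/D4 M6 -> G3/G4 P8 similar

(1, 3, R4, (0, 1))
(1, 3, R7, (1,))
(3, 0, R2, (0, 1))
(4, 0, R2, (0, 1))
(4, 0, R7, (1,))
(7, 1, R7, (1,))
(7, 2, R7, (1,))
(7, 3, R7, (1,))
(11, 0, R2, (0, 1))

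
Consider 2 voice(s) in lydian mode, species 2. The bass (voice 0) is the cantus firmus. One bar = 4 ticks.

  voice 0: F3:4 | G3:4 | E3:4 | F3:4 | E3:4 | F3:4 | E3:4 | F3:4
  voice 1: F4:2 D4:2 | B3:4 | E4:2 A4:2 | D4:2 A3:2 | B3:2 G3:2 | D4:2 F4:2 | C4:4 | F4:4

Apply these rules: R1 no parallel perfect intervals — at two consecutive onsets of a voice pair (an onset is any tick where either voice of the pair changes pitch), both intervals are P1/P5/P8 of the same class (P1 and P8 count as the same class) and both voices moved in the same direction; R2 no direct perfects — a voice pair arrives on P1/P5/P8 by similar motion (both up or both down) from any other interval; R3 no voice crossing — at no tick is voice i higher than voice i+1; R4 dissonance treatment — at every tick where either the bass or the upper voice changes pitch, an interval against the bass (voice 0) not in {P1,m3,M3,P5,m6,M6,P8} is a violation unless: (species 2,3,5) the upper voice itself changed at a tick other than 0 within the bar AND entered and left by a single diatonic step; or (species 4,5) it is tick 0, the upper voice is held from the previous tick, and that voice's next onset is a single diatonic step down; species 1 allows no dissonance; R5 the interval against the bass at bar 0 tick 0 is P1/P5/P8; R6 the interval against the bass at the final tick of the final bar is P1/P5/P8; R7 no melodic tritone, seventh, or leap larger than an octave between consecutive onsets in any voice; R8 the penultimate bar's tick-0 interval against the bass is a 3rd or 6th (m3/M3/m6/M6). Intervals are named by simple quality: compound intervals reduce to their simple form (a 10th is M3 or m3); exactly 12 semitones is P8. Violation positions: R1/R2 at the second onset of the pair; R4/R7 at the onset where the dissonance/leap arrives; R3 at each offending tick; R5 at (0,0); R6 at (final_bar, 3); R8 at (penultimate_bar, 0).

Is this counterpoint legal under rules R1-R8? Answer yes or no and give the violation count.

bar 0: v0=F3 v1=F4 (P8)
bar 1: v0=G3 v1=B3 (M3)
bar 2: v0=E3 v1=E4 (P8)
bar 3: v0=F3 v1=D4 (M6)
bar 4: v0=E3 v1=B3 (P5)
bar 5: v0=F3 v1=D4 (M6)
bar 6: v0=E3 v1=C4 (m6)
bar 7: v0=F3 v1=F4 (P8)
  R4 @ bar2.2: E3/A4 P4 untreated
  R2 @ bar7.0: E3/C4 m6 -> F3/F4 P8 similar

No (2 violations)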